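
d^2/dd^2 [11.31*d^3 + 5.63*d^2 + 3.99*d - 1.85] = 67.86*d + 11.26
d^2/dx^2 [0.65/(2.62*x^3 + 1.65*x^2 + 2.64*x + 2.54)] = (-(10.218*x + 2.145)*(2.62*x^3 + 1.65*x^2 + 2.64*x + 2.54) + 0.65*(7.86*x^2 + 3.3*x + 2.64)*(15.72*x^2 + 6.6*x + 5.28))/(2.62*x^3 + 1.65*x^2 + 2.64*x + 2.54)^3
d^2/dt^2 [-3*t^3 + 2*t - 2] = -18*t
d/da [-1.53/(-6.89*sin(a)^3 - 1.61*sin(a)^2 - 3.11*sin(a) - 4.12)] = (-4.9266*sin(a) + 15.81255*cos(2*a) - 20.57085)*cos(a)/(6.89*sin(a)^3 + 1.61*sin(a)^2 + 3.11*sin(a) + 4.12)^2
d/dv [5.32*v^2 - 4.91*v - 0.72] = 10.64*v - 4.91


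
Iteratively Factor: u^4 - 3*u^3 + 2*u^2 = (u - 1)*(u^3 - 2*u^2) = u*(u - 1)*(u^2 - 2*u) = u*(u - 2)*(u - 1)*(u)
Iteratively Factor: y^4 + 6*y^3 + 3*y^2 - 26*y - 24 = (y + 1)*(y^3 + 5*y^2 - 2*y - 24) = (y - 2)*(y + 1)*(y^2 + 7*y + 12) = (y - 2)*(y + 1)*(y + 4)*(y + 3)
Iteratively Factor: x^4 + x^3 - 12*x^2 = (x + 4)*(x^3 - 3*x^2) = x*(x + 4)*(x^2 - 3*x) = x^2*(x + 4)*(x - 3)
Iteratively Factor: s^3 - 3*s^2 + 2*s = (s - 1)*(s^2 - 2*s) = (s - 2)*(s - 1)*(s)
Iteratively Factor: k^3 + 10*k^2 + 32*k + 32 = (k + 2)*(k^2 + 8*k + 16) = (k + 2)*(k + 4)*(k + 4)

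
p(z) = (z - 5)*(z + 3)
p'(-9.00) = -20.00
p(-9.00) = 84.00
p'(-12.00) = -26.00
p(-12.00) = 153.00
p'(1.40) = 0.80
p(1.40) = -15.84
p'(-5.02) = -12.04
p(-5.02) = 20.24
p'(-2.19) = -6.38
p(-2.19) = -5.82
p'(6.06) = 10.12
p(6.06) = 9.60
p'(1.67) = 1.34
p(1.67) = -15.55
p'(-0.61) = -3.22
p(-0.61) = -13.41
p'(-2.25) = -6.50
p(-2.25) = -5.44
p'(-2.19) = -6.38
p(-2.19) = -5.82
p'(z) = 2*z - 2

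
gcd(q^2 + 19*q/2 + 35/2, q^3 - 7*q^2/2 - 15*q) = q + 5/2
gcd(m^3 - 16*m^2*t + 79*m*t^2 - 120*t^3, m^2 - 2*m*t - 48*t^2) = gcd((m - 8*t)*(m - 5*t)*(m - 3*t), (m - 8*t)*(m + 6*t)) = -m + 8*t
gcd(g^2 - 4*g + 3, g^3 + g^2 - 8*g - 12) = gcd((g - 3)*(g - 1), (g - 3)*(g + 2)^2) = g - 3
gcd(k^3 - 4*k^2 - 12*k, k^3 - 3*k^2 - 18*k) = k^2 - 6*k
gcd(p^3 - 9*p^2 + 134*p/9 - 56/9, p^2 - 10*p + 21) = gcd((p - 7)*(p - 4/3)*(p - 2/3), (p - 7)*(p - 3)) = p - 7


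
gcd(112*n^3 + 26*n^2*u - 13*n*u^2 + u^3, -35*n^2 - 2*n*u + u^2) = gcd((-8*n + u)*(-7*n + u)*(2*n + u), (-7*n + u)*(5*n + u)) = -7*n + u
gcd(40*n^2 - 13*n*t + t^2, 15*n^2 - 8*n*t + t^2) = -5*n + t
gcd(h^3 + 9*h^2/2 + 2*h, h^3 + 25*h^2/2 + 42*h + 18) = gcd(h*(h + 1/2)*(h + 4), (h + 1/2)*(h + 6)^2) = h + 1/2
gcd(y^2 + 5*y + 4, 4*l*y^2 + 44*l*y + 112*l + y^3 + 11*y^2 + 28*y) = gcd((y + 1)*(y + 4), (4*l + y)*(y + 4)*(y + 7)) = y + 4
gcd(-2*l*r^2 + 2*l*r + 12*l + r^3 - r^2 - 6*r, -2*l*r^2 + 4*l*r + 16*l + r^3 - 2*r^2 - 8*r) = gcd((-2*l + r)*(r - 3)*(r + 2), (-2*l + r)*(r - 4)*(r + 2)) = -2*l*r - 4*l + r^2 + 2*r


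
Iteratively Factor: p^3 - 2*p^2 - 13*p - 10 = (p + 1)*(p^2 - 3*p - 10) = (p + 1)*(p + 2)*(p - 5)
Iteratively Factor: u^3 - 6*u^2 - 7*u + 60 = (u - 5)*(u^2 - u - 12) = (u - 5)*(u - 4)*(u + 3)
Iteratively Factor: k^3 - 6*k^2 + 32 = (k - 4)*(k^2 - 2*k - 8) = (k - 4)*(k + 2)*(k - 4)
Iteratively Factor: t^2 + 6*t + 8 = (t + 2)*(t + 4)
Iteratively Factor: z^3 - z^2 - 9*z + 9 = (z + 3)*(z^2 - 4*z + 3) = (z - 3)*(z + 3)*(z - 1)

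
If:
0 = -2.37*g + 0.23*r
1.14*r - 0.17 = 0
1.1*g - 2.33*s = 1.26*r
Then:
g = 0.01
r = 0.15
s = -0.07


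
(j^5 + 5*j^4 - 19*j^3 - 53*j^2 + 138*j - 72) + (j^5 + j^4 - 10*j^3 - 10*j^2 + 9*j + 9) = 2*j^5 + 6*j^4 - 29*j^3 - 63*j^2 + 147*j - 63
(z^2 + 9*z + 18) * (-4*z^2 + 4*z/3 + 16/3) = -4*z^4 - 104*z^3/3 - 164*z^2/3 + 72*z + 96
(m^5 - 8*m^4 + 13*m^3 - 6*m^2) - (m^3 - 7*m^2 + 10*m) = m^5 - 8*m^4 + 12*m^3 + m^2 - 10*m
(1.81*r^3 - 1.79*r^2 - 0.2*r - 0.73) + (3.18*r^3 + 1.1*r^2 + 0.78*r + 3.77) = 4.99*r^3 - 0.69*r^2 + 0.58*r + 3.04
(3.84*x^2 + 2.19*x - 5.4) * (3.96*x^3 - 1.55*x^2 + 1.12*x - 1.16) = 15.2064*x^5 + 2.7204*x^4 - 20.4777*x^3 + 6.3684*x^2 - 8.5884*x + 6.264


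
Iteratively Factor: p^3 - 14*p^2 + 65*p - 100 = (p - 4)*(p^2 - 10*p + 25) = (p - 5)*(p - 4)*(p - 5)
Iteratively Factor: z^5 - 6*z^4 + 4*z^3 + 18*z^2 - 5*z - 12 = (z - 3)*(z^4 - 3*z^3 - 5*z^2 + 3*z + 4) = (z - 3)*(z + 1)*(z^3 - 4*z^2 - z + 4) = (z - 3)*(z + 1)^2*(z^2 - 5*z + 4) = (z - 4)*(z - 3)*(z + 1)^2*(z - 1)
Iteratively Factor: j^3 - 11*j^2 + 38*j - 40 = (j - 4)*(j^2 - 7*j + 10) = (j - 5)*(j - 4)*(j - 2)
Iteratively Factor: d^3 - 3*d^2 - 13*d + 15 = (d - 1)*(d^2 - 2*d - 15) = (d - 5)*(d - 1)*(d + 3)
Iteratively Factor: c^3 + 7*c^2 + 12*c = (c + 4)*(c^2 + 3*c) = (c + 3)*(c + 4)*(c)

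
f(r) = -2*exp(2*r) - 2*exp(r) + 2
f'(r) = -4*exp(2*r) - 2*exp(r)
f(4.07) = -6972.95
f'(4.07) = -13832.79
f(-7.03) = 2.00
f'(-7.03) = -0.00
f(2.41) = -268.20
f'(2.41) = -518.13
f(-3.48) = 1.94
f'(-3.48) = -0.07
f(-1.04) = 1.04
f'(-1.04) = -1.21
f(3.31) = -1552.66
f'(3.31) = -3054.55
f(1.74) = -74.31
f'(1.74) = -141.23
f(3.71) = -3417.77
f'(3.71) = -6757.84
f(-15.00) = 2.00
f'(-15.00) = 0.00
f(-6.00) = 2.00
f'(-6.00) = 0.00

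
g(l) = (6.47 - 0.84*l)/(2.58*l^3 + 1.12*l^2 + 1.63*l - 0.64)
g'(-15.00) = -0.00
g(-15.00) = -0.00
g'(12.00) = 0.00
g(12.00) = -0.00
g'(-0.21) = -10.02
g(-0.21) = -6.95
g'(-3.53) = -0.07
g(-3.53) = -0.09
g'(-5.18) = -0.02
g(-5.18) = -0.03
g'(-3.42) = -0.08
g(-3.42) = -0.10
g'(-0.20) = -10.27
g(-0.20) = -7.05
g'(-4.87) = -0.02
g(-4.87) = -0.04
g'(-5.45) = -0.01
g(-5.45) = -0.03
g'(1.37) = -1.04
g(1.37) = 0.51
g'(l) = (6.47 - 0.84*l)*(-7.74*l^2 - 2.24*l - 1.63)/(2.58*l^3 + 1.12*l^2 + 1.63*l - 0.64)^2 - 0.84/(2.58*l^3 + 1.12*l^2 + 1.63*l - 0.64)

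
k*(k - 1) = k^2 - k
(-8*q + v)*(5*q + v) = -40*q^2 - 3*q*v + v^2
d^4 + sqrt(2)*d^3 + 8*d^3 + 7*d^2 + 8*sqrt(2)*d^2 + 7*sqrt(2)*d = d*(d + 1)*(d + 7)*(d + sqrt(2))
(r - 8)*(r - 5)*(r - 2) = r^3 - 15*r^2 + 66*r - 80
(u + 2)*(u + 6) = u^2 + 8*u + 12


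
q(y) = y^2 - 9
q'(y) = 2*y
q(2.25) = -3.94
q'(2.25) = 4.50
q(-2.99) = -0.06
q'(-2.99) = -5.98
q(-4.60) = 12.16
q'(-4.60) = -9.20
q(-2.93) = -0.42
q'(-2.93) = -5.86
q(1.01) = -7.98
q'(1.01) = 2.02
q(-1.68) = -6.18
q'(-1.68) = -3.36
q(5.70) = 23.49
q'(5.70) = 11.40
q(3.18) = 1.11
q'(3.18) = 6.36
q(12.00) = 135.00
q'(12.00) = 24.00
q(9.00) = 72.00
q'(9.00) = 18.00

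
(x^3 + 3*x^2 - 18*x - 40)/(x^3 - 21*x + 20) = (x + 2)/(x - 1)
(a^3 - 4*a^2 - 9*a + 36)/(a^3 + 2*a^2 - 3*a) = (a^2 - 7*a + 12)/(a*(a - 1))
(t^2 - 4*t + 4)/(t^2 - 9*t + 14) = (t - 2)/(t - 7)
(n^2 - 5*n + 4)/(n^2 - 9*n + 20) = (n - 1)/(n - 5)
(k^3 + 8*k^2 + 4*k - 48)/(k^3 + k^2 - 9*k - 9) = (k^3 + 8*k^2 + 4*k - 48)/(k^3 + k^2 - 9*k - 9)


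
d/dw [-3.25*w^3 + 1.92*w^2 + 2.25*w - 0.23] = -9.75*w^2 + 3.84*w + 2.25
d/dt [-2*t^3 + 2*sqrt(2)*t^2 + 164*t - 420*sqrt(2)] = -6*t^2 + 4*sqrt(2)*t + 164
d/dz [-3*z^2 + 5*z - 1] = 5 - 6*z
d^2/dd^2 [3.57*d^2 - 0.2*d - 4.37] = 7.14000000000000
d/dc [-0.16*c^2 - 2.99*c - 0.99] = -0.32*c - 2.99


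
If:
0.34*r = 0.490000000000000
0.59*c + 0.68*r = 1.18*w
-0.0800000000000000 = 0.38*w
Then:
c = -2.08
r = 1.44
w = -0.21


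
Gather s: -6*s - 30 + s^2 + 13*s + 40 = s^2 + 7*s + 10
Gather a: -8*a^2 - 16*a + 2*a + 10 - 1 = -8*a^2 - 14*a + 9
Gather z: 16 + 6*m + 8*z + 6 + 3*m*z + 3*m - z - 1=9*m + z*(3*m + 7) + 21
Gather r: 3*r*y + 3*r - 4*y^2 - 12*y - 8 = r*(3*y + 3) - 4*y^2 - 12*y - 8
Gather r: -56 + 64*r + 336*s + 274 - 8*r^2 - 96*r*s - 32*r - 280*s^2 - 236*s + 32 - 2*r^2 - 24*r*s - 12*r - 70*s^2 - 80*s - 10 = -10*r^2 + r*(20 - 120*s) - 350*s^2 + 20*s + 240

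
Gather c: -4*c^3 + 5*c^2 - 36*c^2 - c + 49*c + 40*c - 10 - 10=-4*c^3 - 31*c^2 + 88*c - 20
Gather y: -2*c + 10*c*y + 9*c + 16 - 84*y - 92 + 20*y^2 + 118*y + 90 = 7*c + 20*y^2 + y*(10*c + 34) + 14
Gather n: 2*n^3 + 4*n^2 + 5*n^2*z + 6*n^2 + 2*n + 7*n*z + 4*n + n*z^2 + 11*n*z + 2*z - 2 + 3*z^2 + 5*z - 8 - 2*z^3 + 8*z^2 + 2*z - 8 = 2*n^3 + n^2*(5*z + 10) + n*(z^2 + 18*z + 6) - 2*z^3 + 11*z^2 + 9*z - 18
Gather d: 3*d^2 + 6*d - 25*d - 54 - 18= 3*d^2 - 19*d - 72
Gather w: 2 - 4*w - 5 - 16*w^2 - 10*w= -16*w^2 - 14*w - 3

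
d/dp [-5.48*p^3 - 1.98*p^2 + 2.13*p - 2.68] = -16.44*p^2 - 3.96*p + 2.13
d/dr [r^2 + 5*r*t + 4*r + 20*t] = 2*r + 5*t + 4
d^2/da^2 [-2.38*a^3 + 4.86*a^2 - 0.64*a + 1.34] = 9.72 - 14.28*a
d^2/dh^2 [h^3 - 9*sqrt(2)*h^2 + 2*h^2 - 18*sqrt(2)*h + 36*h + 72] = 6*h - 18*sqrt(2) + 4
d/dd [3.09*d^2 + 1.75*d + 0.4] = 6.18*d + 1.75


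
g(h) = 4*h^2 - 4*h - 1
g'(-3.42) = -31.36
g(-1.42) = 12.75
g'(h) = 8*h - 4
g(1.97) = 6.64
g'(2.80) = 18.40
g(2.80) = 19.16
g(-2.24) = 28.03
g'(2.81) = 18.48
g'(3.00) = 20.00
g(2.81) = 19.34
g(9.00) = 287.00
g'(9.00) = 68.00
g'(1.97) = 11.76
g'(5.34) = 38.72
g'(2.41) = 15.28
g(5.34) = 91.70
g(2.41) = 12.59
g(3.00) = 23.00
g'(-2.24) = -21.92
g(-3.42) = 59.47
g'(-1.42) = -15.36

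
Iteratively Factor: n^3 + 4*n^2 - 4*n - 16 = (n + 2)*(n^2 + 2*n - 8) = (n + 2)*(n + 4)*(n - 2)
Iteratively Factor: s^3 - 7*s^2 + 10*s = (s - 2)*(s^2 - 5*s) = (s - 5)*(s - 2)*(s)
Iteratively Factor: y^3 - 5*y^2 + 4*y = (y)*(y^2 - 5*y + 4) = y*(y - 1)*(y - 4)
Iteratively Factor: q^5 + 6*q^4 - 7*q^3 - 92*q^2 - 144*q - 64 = (q + 4)*(q^4 + 2*q^3 - 15*q^2 - 32*q - 16) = (q + 4)^2*(q^3 - 2*q^2 - 7*q - 4) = (q - 4)*(q + 4)^2*(q^2 + 2*q + 1) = (q - 4)*(q + 1)*(q + 4)^2*(q + 1)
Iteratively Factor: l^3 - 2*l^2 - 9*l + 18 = (l - 3)*(l^2 + l - 6) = (l - 3)*(l - 2)*(l + 3)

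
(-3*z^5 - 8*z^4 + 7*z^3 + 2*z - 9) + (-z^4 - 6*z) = -3*z^5 - 9*z^4 + 7*z^3 - 4*z - 9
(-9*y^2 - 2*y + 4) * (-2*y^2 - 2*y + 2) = 18*y^4 + 22*y^3 - 22*y^2 - 12*y + 8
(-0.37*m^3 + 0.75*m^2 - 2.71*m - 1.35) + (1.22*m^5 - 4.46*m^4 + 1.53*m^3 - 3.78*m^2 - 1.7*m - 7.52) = 1.22*m^5 - 4.46*m^4 + 1.16*m^3 - 3.03*m^2 - 4.41*m - 8.87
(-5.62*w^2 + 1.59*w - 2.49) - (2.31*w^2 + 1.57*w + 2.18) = -7.93*w^2 + 0.02*w - 4.67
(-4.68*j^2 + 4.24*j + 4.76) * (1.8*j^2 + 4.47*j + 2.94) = -8.424*j^4 - 13.2876*j^3 + 13.7616*j^2 + 33.7428*j + 13.9944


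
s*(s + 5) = s^2 + 5*s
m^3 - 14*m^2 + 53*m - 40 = (m - 8)*(m - 5)*(m - 1)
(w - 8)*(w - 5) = w^2 - 13*w + 40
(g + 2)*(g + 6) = g^2 + 8*g + 12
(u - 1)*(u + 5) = u^2 + 4*u - 5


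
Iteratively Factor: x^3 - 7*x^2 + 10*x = (x - 2)*(x^2 - 5*x) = (x - 5)*(x - 2)*(x)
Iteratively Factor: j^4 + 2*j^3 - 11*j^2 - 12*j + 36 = (j - 2)*(j^3 + 4*j^2 - 3*j - 18) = (j - 2)*(j + 3)*(j^2 + j - 6) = (j - 2)*(j + 3)^2*(j - 2)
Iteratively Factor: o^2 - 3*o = (o - 3)*(o)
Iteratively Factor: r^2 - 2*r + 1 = (r - 1)*(r - 1)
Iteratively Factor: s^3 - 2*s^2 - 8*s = (s)*(s^2 - 2*s - 8) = s*(s + 2)*(s - 4)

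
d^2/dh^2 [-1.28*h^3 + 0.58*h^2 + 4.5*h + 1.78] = 1.16 - 7.68*h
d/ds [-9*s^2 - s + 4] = -18*s - 1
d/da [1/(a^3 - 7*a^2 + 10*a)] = (-3*a^2 + 14*a - 10)/(a^2*(a^2 - 7*a + 10)^2)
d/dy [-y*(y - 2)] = 2 - 2*y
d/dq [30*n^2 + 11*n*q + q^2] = 11*n + 2*q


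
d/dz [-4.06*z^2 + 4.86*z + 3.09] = 4.86 - 8.12*z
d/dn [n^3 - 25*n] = 3*n^2 - 25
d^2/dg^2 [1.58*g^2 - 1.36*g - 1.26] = 3.16000000000000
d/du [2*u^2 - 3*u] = 4*u - 3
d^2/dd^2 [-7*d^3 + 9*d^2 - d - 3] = 18 - 42*d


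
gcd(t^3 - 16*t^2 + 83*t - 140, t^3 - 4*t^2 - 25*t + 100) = t^2 - 9*t + 20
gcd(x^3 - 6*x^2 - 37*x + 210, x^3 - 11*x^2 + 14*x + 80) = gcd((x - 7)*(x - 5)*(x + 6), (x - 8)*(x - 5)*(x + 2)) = x - 5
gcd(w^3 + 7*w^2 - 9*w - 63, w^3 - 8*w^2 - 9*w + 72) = w^2 - 9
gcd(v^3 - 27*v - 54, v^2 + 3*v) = v + 3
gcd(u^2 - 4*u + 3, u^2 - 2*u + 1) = u - 1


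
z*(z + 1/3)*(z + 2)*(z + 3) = z^4 + 16*z^3/3 + 23*z^2/3 + 2*z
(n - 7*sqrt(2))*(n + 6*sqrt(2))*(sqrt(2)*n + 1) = sqrt(2)*n^3 - n^2 - 85*sqrt(2)*n - 84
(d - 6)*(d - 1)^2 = d^3 - 8*d^2 + 13*d - 6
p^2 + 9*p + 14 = (p + 2)*(p + 7)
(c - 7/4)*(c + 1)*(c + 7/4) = c^3 + c^2 - 49*c/16 - 49/16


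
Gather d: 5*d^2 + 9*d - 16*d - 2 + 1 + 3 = 5*d^2 - 7*d + 2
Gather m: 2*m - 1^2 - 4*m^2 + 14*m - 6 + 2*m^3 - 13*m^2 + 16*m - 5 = 2*m^3 - 17*m^2 + 32*m - 12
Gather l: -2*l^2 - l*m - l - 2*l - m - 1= -2*l^2 + l*(-m - 3) - m - 1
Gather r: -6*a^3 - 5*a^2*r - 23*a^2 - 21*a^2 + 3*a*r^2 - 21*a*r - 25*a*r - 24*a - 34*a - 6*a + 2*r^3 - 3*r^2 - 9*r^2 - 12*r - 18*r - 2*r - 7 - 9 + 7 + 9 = -6*a^3 - 44*a^2 - 64*a + 2*r^3 + r^2*(3*a - 12) + r*(-5*a^2 - 46*a - 32)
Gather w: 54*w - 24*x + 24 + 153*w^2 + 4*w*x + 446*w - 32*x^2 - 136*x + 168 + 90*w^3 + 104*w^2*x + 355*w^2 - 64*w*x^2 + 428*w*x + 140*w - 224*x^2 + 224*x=90*w^3 + w^2*(104*x + 508) + w*(-64*x^2 + 432*x + 640) - 256*x^2 + 64*x + 192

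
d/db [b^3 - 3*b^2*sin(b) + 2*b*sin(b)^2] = -3*b^2*cos(b) + 3*b^2 - 6*b*sin(b) + 2*b*sin(2*b) + 2*sin(b)^2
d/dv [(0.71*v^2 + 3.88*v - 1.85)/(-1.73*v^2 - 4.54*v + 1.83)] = (3.489*v^2 - 3.8024*v - 1.2986)/(2.9929*v^4 + 15.7084*v^3 + 14.2798*v^2 - 16.6164*v + 3.3489)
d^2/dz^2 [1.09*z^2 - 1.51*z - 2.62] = 2.18000000000000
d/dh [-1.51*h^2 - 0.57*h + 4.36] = -3.02*h - 0.57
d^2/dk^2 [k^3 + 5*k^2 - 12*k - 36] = 6*k + 10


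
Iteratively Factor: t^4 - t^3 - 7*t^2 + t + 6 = (t - 1)*(t^3 - 7*t - 6) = (t - 1)*(t + 1)*(t^2 - t - 6) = (t - 1)*(t + 1)*(t + 2)*(t - 3)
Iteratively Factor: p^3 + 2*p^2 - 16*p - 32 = (p + 2)*(p^2 - 16) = (p - 4)*(p + 2)*(p + 4)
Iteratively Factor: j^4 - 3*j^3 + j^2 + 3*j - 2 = (j - 2)*(j^3 - j^2 - j + 1) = (j - 2)*(j - 1)*(j^2 - 1) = (j - 2)*(j - 1)*(j + 1)*(j - 1)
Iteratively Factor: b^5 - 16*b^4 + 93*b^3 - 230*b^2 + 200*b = (b - 5)*(b^4 - 11*b^3 + 38*b^2 - 40*b) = (b - 5)*(b - 2)*(b^3 - 9*b^2 + 20*b) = b*(b - 5)*(b - 2)*(b^2 - 9*b + 20) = b*(b - 5)^2*(b - 2)*(b - 4)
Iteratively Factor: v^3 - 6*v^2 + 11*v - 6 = (v - 1)*(v^2 - 5*v + 6) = (v - 3)*(v - 1)*(v - 2)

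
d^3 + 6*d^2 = d^2*(d + 6)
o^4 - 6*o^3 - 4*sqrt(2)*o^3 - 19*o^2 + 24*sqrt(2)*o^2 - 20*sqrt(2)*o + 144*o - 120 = (o - 5)*(o - 1)*(o - 6*sqrt(2))*(o + 2*sqrt(2))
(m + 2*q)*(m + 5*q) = m^2 + 7*m*q + 10*q^2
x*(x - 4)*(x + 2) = x^3 - 2*x^2 - 8*x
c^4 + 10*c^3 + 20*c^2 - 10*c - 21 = (c - 1)*(c + 1)*(c + 3)*(c + 7)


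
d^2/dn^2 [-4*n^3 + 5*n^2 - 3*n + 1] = 10 - 24*n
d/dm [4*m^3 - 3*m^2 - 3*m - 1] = 12*m^2 - 6*m - 3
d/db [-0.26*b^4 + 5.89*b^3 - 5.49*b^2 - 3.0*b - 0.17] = -1.04*b^3 + 17.67*b^2 - 10.98*b - 3.0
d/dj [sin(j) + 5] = cos(j)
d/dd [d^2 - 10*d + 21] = 2*d - 10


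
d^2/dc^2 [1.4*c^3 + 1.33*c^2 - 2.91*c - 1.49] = 8.4*c + 2.66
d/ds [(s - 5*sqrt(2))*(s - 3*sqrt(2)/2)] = 2*s - 13*sqrt(2)/2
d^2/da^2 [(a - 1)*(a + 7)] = 2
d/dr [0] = 0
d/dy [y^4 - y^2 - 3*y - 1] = 4*y^3 - 2*y - 3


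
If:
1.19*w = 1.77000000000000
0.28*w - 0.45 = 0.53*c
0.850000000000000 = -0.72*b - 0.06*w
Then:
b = -1.30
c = -0.06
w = 1.49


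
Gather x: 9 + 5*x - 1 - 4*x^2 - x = -4*x^2 + 4*x + 8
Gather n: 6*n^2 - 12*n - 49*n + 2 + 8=6*n^2 - 61*n + 10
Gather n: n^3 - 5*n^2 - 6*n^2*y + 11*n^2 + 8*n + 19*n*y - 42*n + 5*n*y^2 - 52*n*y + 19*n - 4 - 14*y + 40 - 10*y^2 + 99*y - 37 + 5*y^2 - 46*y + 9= n^3 + n^2*(6 - 6*y) + n*(5*y^2 - 33*y - 15) - 5*y^2 + 39*y + 8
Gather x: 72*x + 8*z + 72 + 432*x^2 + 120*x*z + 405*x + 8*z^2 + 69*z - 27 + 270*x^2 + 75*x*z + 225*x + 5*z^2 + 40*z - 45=702*x^2 + x*(195*z + 702) + 13*z^2 + 117*z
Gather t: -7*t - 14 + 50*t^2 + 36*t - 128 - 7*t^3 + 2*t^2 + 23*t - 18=-7*t^3 + 52*t^2 + 52*t - 160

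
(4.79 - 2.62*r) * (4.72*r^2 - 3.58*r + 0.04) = -12.3664*r^3 + 31.9884*r^2 - 17.253*r + 0.1916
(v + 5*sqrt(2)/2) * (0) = 0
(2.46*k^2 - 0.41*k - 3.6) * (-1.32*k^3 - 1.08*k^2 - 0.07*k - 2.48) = -3.2472*k^5 - 2.1156*k^4 + 5.0226*k^3 - 2.1841*k^2 + 1.2688*k + 8.928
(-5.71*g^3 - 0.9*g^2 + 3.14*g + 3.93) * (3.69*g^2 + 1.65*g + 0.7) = -21.0699*g^5 - 12.7425*g^4 + 6.1046*g^3 + 19.0527*g^2 + 8.6825*g + 2.751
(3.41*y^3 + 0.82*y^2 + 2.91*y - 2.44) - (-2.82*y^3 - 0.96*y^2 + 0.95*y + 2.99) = 6.23*y^3 + 1.78*y^2 + 1.96*y - 5.43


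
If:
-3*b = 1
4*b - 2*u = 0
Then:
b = -1/3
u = -2/3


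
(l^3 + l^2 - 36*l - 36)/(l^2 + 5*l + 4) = (l^2 - 36)/(l + 4)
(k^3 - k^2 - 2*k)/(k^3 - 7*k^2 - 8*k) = (k - 2)/(k - 8)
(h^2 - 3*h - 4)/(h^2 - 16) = (h + 1)/(h + 4)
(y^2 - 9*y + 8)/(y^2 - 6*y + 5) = (y - 8)/(y - 5)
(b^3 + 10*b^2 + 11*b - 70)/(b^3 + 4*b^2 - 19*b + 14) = (b + 5)/(b - 1)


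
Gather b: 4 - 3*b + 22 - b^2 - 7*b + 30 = -b^2 - 10*b + 56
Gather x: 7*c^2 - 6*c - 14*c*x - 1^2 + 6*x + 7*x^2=7*c^2 - 6*c + 7*x^2 + x*(6 - 14*c) - 1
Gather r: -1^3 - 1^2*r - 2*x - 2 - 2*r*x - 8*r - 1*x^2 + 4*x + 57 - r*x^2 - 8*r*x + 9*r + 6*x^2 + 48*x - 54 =r*(-x^2 - 10*x) + 5*x^2 + 50*x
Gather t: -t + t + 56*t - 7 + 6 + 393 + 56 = 56*t + 448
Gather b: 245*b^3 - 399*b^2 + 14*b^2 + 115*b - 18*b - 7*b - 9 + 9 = 245*b^3 - 385*b^2 + 90*b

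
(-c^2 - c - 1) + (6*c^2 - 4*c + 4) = 5*c^2 - 5*c + 3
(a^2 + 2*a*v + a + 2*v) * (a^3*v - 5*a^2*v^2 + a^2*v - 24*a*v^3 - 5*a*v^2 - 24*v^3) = a^5*v - 3*a^4*v^2 + 2*a^4*v - 34*a^3*v^3 - 6*a^3*v^2 + a^3*v - 48*a^2*v^4 - 68*a^2*v^3 - 3*a^2*v^2 - 96*a*v^4 - 34*a*v^3 - 48*v^4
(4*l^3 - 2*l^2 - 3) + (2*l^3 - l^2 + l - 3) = 6*l^3 - 3*l^2 + l - 6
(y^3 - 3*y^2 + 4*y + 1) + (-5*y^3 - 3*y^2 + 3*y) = -4*y^3 - 6*y^2 + 7*y + 1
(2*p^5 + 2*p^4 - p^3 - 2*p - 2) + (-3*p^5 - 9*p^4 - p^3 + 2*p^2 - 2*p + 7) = -p^5 - 7*p^4 - 2*p^3 + 2*p^2 - 4*p + 5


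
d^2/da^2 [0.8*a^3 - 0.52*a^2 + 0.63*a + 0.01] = 4.8*a - 1.04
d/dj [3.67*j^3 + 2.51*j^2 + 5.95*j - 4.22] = 11.01*j^2 + 5.02*j + 5.95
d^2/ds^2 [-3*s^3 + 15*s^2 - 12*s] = 30 - 18*s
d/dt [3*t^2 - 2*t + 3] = 6*t - 2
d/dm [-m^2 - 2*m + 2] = -2*m - 2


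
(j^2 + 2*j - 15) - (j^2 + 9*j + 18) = -7*j - 33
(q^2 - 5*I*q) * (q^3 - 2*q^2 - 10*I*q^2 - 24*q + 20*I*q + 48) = q^5 - 2*q^4 - 15*I*q^4 - 74*q^3 + 30*I*q^3 + 148*q^2 + 120*I*q^2 - 240*I*q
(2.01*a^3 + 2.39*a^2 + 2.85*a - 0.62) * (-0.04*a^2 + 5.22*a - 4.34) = -0.0804*a^5 + 10.3966*a^4 + 3.6384*a^3 + 4.5292*a^2 - 15.6054*a + 2.6908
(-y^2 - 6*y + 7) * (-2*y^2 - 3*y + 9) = 2*y^4 + 15*y^3 - 5*y^2 - 75*y + 63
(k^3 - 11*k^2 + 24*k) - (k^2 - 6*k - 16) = k^3 - 12*k^2 + 30*k + 16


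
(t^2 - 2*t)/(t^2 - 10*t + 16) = t/(t - 8)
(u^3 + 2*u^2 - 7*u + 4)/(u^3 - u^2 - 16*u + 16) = (u - 1)/(u - 4)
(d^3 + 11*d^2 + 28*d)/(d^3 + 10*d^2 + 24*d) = (d + 7)/(d + 6)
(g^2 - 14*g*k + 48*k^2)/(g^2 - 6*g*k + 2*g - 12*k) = (g - 8*k)/(g + 2)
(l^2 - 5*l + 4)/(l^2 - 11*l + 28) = (l - 1)/(l - 7)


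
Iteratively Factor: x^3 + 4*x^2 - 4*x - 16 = (x + 4)*(x^2 - 4) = (x - 2)*(x + 4)*(x + 2)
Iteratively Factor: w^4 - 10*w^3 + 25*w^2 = (w - 5)*(w^3 - 5*w^2) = w*(w - 5)*(w^2 - 5*w) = w*(w - 5)^2*(w)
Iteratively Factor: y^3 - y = (y + 1)*(y^2 - y) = (y - 1)*(y + 1)*(y)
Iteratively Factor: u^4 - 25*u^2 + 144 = (u - 3)*(u^3 + 3*u^2 - 16*u - 48) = (u - 3)*(u + 4)*(u^2 - u - 12) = (u - 4)*(u - 3)*(u + 4)*(u + 3)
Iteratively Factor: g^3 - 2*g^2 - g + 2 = (g - 1)*(g^2 - g - 2) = (g - 2)*(g - 1)*(g + 1)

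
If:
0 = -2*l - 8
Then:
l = -4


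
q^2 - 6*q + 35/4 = (q - 7/2)*(q - 5/2)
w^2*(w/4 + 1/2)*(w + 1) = w^4/4 + 3*w^3/4 + w^2/2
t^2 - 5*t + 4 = (t - 4)*(t - 1)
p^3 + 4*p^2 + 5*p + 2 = (p + 1)^2*(p + 2)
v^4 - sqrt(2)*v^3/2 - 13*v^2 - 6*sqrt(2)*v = v*(v - 3*sqrt(2))*(v + sqrt(2)/2)*(v + 2*sqrt(2))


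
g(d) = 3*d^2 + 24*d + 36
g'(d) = 6*d + 24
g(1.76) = 87.53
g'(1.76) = 34.56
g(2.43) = 112.03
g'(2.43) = 38.58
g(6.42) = 313.73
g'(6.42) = 62.52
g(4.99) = 230.46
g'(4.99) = 53.94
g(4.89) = 225.10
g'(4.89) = 53.34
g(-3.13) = -9.73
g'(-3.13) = 5.22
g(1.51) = 79.08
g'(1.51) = 33.06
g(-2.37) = -4.03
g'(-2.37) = 9.78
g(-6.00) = 0.00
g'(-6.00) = -12.00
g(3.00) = 135.00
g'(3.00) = 42.00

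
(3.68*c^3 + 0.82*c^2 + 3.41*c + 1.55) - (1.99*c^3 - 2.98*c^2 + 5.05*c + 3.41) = 1.69*c^3 + 3.8*c^2 - 1.64*c - 1.86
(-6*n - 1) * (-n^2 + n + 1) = 6*n^3 - 5*n^2 - 7*n - 1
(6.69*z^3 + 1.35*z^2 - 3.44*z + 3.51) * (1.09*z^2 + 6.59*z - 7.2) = 7.2921*z^5 + 45.5586*z^4 - 43.0211*z^3 - 28.5637*z^2 + 47.8989*z - 25.272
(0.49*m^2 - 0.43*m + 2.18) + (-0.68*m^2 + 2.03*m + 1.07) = -0.19*m^2 + 1.6*m + 3.25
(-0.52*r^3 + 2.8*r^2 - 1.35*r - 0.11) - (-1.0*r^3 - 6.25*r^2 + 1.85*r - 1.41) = 0.48*r^3 + 9.05*r^2 - 3.2*r + 1.3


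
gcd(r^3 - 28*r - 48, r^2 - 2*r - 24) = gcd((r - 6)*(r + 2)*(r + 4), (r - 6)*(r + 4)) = r^2 - 2*r - 24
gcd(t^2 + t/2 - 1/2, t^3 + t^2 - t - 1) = t + 1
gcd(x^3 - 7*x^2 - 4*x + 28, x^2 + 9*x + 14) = x + 2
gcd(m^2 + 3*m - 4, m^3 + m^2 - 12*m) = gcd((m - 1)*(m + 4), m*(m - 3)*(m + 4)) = m + 4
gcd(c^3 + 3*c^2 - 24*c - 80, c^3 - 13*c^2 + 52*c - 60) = c - 5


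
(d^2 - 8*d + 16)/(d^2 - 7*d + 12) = (d - 4)/(d - 3)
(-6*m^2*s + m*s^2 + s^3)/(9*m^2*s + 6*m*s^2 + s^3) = (-2*m + s)/(3*m + s)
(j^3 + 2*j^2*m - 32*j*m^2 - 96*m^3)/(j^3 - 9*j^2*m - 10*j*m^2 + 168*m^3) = (j + 4*m)/(j - 7*m)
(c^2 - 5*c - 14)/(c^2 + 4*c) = (c^2 - 5*c - 14)/(c*(c + 4))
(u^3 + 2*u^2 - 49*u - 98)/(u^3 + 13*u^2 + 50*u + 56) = (u - 7)/(u + 4)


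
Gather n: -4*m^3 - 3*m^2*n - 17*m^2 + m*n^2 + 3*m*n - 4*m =-4*m^3 - 17*m^2 + m*n^2 - 4*m + n*(-3*m^2 + 3*m)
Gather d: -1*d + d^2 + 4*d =d^2 + 3*d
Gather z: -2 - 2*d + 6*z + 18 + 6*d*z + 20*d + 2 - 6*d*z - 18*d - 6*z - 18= 0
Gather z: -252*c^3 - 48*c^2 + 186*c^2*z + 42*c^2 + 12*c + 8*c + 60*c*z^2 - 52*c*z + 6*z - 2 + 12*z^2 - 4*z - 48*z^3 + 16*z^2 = -252*c^3 - 6*c^2 + 20*c - 48*z^3 + z^2*(60*c + 28) + z*(186*c^2 - 52*c + 2) - 2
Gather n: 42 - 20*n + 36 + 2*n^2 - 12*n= 2*n^2 - 32*n + 78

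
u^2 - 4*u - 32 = (u - 8)*(u + 4)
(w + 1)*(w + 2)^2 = w^3 + 5*w^2 + 8*w + 4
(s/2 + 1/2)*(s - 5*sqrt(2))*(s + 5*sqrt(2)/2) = s^3/2 - 5*sqrt(2)*s^2/4 + s^2/2 - 25*s/2 - 5*sqrt(2)*s/4 - 25/2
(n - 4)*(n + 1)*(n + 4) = n^3 + n^2 - 16*n - 16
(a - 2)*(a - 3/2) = a^2 - 7*a/2 + 3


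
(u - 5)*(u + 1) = u^2 - 4*u - 5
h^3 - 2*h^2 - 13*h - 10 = (h - 5)*(h + 1)*(h + 2)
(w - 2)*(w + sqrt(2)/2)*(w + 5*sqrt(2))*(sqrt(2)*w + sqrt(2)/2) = sqrt(2)*w^4 - 3*sqrt(2)*w^3/2 + 11*w^3 - 33*w^2/2 + 4*sqrt(2)*w^2 - 11*w - 15*sqrt(2)*w/2 - 5*sqrt(2)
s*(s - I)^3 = s^4 - 3*I*s^3 - 3*s^2 + I*s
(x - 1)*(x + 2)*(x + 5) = x^3 + 6*x^2 + 3*x - 10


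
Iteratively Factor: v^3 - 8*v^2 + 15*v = (v - 5)*(v^2 - 3*v) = v*(v - 5)*(v - 3)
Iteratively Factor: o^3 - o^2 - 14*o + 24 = (o - 3)*(o^2 + 2*o - 8) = (o - 3)*(o + 4)*(o - 2)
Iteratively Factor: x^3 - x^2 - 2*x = (x - 2)*(x^2 + x) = x*(x - 2)*(x + 1)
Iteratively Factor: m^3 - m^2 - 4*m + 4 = (m - 1)*(m^2 - 4) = (m - 1)*(m + 2)*(m - 2)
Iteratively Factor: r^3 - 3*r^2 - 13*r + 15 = (r - 1)*(r^2 - 2*r - 15) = (r - 5)*(r - 1)*(r + 3)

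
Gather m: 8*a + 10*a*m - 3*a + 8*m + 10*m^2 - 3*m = 5*a + 10*m^2 + m*(10*a + 5)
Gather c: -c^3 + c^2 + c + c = -c^3 + c^2 + 2*c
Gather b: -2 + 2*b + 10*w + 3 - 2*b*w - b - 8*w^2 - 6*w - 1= b*(1 - 2*w) - 8*w^2 + 4*w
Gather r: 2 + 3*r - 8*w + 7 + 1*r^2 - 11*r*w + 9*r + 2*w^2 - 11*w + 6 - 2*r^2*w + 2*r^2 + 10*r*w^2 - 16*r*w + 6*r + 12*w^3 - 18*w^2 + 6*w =r^2*(3 - 2*w) + r*(10*w^2 - 27*w + 18) + 12*w^3 - 16*w^2 - 13*w + 15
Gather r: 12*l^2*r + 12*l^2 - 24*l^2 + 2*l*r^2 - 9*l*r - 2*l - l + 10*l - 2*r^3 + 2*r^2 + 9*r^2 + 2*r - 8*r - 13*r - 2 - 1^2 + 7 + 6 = -12*l^2 + 7*l - 2*r^3 + r^2*(2*l + 11) + r*(12*l^2 - 9*l - 19) + 10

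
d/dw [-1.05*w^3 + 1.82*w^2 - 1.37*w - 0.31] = -3.15*w^2 + 3.64*w - 1.37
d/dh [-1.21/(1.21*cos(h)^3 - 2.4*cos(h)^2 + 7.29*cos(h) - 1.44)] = (-4.3923*cos(h)^2 + 5.808*cos(h) - 8.8209)*sin(h)/(1.21*cos(h)^3 - 2.4*cos(h)^2 + 7.29*cos(h) - 1.44)^2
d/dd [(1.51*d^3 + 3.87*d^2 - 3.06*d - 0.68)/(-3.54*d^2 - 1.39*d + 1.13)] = (-5.3454*d^4 - 4.1978*d^3 - 11.0928*d^2 + 3.9318*d - 4.403)/(12.5316*d^4 + 9.8412*d^3 - 6.0683*d^2 - 3.1414*d + 1.2769)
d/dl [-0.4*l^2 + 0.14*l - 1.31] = 0.14 - 0.8*l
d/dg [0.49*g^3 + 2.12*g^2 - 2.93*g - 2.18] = 1.47*g^2 + 4.24*g - 2.93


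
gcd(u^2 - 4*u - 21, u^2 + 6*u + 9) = u + 3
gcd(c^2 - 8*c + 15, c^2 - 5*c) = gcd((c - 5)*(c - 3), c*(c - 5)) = c - 5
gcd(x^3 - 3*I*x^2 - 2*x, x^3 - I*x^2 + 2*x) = x^2 - 2*I*x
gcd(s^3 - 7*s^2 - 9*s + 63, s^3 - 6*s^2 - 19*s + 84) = s^2 - 10*s + 21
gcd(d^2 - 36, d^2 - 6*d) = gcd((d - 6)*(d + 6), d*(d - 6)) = d - 6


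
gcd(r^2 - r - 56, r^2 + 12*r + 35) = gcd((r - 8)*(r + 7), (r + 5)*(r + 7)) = r + 7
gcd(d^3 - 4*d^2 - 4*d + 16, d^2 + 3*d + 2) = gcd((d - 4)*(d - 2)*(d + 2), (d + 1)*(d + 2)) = d + 2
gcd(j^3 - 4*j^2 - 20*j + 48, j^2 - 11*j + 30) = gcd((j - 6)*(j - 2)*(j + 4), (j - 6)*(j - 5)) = j - 6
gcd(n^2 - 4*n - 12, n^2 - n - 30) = n - 6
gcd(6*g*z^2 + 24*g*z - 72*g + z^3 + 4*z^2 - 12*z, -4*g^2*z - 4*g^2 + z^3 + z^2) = 1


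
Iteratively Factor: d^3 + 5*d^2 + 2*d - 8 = (d - 1)*(d^2 + 6*d + 8) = (d - 1)*(d + 4)*(d + 2)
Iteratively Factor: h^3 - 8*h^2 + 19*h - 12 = (h - 4)*(h^2 - 4*h + 3) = (h - 4)*(h - 3)*(h - 1)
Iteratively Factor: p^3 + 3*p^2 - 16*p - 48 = (p - 4)*(p^2 + 7*p + 12) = (p - 4)*(p + 4)*(p + 3)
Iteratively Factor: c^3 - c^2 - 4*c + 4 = (c + 2)*(c^2 - 3*c + 2) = (c - 2)*(c + 2)*(c - 1)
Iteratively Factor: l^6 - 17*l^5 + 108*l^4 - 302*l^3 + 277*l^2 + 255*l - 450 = (l - 5)*(l^5 - 12*l^4 + 48*l^3 - 62*l^2 - 33*l + 90) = (l - 5)*(l - 2)*(l^4 - 10*l^3 + 28*l^2 - 6*l - 45) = (l - 5)*(l - 3)*(l - 2)*(l^3 - 7*l^2 + 7*l + 15) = (l - 5)^2*(l - 3)*(l - 2)*(l^2 - 2*l - 3) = (l - 5)^2*(l - 3)*(l - 2)*(l + 1)*(l - 3)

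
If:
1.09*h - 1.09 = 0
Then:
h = 1.00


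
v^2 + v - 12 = (v - 3)*(v + 4)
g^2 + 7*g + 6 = (g + 1)*(g + 6)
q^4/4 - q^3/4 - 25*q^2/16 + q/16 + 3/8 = (q/4 + 1/2)*(q - 3)*(q - 1/2)*(q + 1/2)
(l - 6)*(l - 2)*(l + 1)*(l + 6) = l^4 - l^3 - 38*l^2 + 36*l + 72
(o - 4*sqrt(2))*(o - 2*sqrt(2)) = o^2 - 6*sqrt(2)*o + 16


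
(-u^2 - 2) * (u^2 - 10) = -u^4 + 8*u^2 + 20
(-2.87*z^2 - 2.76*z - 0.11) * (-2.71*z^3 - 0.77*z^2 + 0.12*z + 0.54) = 7.7777*z^5 + 9.6895*z^4 + 2.0789*z^3 - 1.7963*z^2 - 1.5036*z - 0.0594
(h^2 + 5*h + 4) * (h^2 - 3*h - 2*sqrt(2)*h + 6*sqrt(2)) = h^4 - 2*sqrt(2)*h^3 + 2*h^3 - 11*h^2 - 4*sqrt(2)*h^2 - 12*h + 22*sqrt(2)*h + 24*sqrt(2)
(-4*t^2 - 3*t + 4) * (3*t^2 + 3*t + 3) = -12*t^4 - 21*t^3 - 9*t^2 + 3*t + 12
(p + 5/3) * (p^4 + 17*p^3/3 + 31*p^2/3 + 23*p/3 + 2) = p^5 + 22*p^4/3 + 178*p^3/9 + 224*p^2/9 + 133*p/9 + 10/3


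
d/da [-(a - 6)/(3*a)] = -2/a^2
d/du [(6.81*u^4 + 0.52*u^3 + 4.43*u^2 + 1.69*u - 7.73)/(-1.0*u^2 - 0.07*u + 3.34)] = (-13.62*u^5 - 1.9501*u^4 + 90.9088*u^3 + 6.5903*u^2 + 14.1324*u + 5.1035)/(1.0*u^4 + 0.14*u^3 - 6.6751*u^2 - 0.4676*u + 11.1556)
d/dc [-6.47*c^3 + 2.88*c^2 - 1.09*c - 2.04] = -19.41*c^2 + 5.76*c - 1.09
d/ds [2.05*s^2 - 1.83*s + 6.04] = 4.1*s - 1.83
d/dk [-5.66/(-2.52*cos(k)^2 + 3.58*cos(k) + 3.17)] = (28.5264*cos(k) - 20.2628)*sin(k)/(-2.52*cos(k)^2 + 3.58*cos(k) + 3.17)^2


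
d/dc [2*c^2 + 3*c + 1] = 4*c + 3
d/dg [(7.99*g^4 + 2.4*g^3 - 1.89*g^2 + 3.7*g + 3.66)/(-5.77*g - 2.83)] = (-138.3069*g^4 - 118.1428*g^3 - 9.4707*g^2 + 10.6974*g + 10.6472)/(33.2929*g^2 + 32.6582*g + 8.0089)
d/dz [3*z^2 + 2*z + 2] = 6*z + 2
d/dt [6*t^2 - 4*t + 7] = 12*t - 4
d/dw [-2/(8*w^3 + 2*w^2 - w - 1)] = 2*(24*w^2 + 4*w - 1)/(8*w^3 + 2*w^2 - w - 1)^2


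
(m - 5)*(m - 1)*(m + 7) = m^3 + m^2 - 37*m + 35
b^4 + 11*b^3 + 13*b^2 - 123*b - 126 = (b - 3)*(b + 1)*(b + 6)*(b + 7)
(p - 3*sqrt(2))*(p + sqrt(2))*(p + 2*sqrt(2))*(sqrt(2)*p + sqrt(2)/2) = sqrt(2)*p^4 + sqrt(2)*p^3/2 - 14*sqrt(2)*p^2 - 24*p - 7*sqrt(2)*p - 12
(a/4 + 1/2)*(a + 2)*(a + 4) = a^3/4 + 2*a^2 + 5*a + 4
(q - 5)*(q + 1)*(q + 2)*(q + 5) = q^4 + 3*q^3 - 23*q^2 - 75*q - 50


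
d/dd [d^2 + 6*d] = 2*d + 6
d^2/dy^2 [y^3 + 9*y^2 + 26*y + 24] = 6*y + 18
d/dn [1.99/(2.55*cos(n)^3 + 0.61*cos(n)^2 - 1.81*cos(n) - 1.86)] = (15.2235*cos(n)^2 + 2.4278*cos(n) - 3.6019)*sin(n)/(2.55*cos(n)^3 + 0.61*cos(n)^2 - 1.81*cos(n) - 1.86)^2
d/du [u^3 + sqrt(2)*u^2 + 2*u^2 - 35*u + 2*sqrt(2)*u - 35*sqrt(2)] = 3*u^2 + 2*sqrt(2)*u + 4*u - 35 + 2*sqrt(2)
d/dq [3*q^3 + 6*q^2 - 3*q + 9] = 9*q^2 + 12*q - 3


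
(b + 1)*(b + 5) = b^2 + 6*b + 5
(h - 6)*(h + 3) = h^2 - 3*h - 18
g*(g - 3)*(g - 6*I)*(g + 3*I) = g^4 - 3*g^3 - 3*I*g^3 + 18*g^2 + 9*I*g^2 - 54*g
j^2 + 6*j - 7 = (j - 1)*(j + 7)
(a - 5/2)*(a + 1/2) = a^2 - 2*a - 5/4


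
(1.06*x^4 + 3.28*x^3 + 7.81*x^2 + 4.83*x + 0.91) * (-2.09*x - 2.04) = -2.2154*x^5 - 9.0176*x^4 - 23.0141*x^3 - 26.0271*x^2 - 11.7551*x - 1.8564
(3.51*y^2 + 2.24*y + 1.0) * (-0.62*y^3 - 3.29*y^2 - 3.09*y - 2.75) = -2.1762*y^5 - 12.9367*y^4 - 18.8355*y^3 - 19.8641*y^2 - 9.25*y - 2.75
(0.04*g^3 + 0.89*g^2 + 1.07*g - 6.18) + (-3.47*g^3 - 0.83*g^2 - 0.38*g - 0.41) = -3.43*g^3 + 0.0600000000000001*g^2 + 0.69*g - 6.59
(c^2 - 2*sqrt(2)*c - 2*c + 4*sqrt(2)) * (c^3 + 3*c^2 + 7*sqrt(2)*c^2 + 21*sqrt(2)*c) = c^5 + c^4 + 5*sqrt(2)*c^4 - 34*c^3 + 5*sqrt(2)*c^3 - 30*sqrt(2)*c^2 - 28*c^2 + 168*c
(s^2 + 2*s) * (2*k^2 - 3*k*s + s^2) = 2*k^2*s^2 + 4*k^2*s - 3*k*s^3 - 6*k*s^2 + s^4 + 2*s^3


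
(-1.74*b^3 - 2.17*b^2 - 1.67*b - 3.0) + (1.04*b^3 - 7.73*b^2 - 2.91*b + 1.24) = -0.7*b^3 - 9.9*b^2 - 4.58*b - 1.76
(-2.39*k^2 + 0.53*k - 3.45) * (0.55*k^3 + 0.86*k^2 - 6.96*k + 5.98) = -1.3145*k^5 - 1.7639*k^4 + 15.1927*k^3 - 20.948*k^2 + 27.1814*k - 20.631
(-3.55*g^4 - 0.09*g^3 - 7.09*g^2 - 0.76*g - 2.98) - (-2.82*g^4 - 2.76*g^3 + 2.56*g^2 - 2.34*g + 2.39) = -0.73*g^4 + 2.67*g^3 - 9.65*g^2 + 1.58*g - 5.37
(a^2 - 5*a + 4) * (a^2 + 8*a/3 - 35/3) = a^4 - 7*a^3/3 - 21*a^2 + 69*a - 140/3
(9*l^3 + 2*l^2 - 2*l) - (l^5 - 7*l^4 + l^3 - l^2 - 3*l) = -l^5 + 7*l^4 + 8*l^3 + 3*l^2 + l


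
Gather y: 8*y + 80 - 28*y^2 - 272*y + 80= -28*y^2 - 264*y + 160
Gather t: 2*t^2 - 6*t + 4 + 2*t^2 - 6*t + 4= 4*t^2 - 12*t + 8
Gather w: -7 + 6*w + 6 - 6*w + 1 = 0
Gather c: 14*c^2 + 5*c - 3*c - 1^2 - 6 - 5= 14*c^2 + 2*c - 12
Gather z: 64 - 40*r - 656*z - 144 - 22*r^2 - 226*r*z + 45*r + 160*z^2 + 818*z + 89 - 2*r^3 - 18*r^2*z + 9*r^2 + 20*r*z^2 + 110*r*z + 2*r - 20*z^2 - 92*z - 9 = -2*r^3 - 13*r^2 + 7*r + z^2*(20*r + 140) + z*(-18*r^2 - 116*r + 70)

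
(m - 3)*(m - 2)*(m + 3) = m^3 - 2*m^2 - 9*m + 18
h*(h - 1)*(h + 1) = h^3 - h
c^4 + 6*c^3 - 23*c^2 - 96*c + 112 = (c - 4)*(c - 1)*(c + 4)*(c + 7)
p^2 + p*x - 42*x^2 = (p - 6*x)*(p + 7*x)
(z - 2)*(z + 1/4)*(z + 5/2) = z^3 + 3*z^2/4 - 39*z/8 - 5/4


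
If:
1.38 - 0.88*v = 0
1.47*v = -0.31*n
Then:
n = -7.44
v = 1.57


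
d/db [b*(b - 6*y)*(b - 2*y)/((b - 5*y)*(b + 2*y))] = (b^4 - 6*b^3*y - 18*b^2*y^2 + 160*b*y^3 - 120*y^4)/(b^4 - 6*b^3*y - 11*b^2*y^2 + 60*b*y^3 + 100*y^4)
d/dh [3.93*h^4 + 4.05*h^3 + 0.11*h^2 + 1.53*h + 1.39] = 15.72*h^3 + 12.15*h^2 + 0.22*h + 1.53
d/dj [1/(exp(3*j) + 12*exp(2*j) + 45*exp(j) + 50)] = 3*(-exp(2*j) - 8*exp(j) - 15)*exp(j)/(exp(3*j) + 12*exp(2*j) + 45*exp(j) + 50)^2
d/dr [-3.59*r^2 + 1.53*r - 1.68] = 1.53 - 7.18*r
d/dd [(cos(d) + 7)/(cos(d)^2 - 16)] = (cos(d)^2 + 14*cos(d) + 16)*sin(d)/(cos(d)^2 - 16)^2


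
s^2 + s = s*(s + 1)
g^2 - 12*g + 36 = (g - 6)^2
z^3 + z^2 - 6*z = z*(z - 2)*(z + 3)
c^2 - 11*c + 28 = (c - 7)*(c - 4)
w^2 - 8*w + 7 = (w - 7)*(w - 1)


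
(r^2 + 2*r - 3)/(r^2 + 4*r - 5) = (r + 3)/(r + 5)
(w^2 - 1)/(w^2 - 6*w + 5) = (w + 1)/(w - 5)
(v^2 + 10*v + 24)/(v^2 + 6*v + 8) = (v + 6)/(v + 2)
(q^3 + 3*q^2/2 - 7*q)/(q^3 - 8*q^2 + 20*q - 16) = q*(2*q + 7)/(2*(q^2 - 6*q + 8))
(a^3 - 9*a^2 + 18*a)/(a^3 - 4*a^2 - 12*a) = (a - 3)/(a + 2)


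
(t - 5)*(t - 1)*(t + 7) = t^3 + t^2 - 37*t + 35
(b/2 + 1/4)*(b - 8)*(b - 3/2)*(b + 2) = b^4/2 - 7*b^3/2 - 43*b^2/8 + 41*b/4 + 6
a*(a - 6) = a^2 - 6*a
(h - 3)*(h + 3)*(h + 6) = h^3 + 6*h^2 - 9*h - 54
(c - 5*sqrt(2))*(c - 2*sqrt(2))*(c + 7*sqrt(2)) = c^3 - 78*c + 140*sqrt(2)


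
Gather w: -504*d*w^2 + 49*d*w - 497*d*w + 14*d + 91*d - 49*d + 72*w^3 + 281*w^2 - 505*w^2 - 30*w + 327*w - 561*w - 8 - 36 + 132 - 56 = 56*d + 72*w^3 + w^2*(-504*d - 224) + w*(-448*d - 264) + 32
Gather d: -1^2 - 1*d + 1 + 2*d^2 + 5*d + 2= 2*d^2 + 4*d + 2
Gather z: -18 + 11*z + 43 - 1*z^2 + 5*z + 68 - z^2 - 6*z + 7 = -2*z^2 + 10*z + 100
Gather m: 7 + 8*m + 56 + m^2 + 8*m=m^2 + 16*m + 63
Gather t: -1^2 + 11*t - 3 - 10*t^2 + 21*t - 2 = -10*t^2 + 32*t - 6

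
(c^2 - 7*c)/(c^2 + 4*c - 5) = c*(c - 7)/(c^2 + 4*c - 5)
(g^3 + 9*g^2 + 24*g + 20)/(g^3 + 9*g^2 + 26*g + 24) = (g^2 + 7*g + 10)/(g^2 + 7*g + 12)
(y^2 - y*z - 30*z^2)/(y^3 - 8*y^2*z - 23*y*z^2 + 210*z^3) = 1/(y - 7*z)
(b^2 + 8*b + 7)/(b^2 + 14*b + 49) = (b + 1)/(b + 7)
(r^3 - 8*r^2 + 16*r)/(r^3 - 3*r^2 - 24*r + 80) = r/(r + 5)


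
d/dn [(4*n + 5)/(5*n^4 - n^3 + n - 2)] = (20*n^4 - 4*n^3 + 4*n - (4*n + 5)*(20*n^3 - 3*n^2 + 1) - 8)/(5*n^4 - n^3 + n - 2)^2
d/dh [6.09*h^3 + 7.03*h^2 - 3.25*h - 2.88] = 18.27*h^2 + 14.06*h - 3.25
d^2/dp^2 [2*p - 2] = 0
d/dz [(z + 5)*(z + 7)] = 2*z + 12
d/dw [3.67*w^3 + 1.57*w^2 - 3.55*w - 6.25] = 11.01*w^2 + 3.14*w - 3.55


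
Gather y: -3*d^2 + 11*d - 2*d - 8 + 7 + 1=-3*d^2 + 9*d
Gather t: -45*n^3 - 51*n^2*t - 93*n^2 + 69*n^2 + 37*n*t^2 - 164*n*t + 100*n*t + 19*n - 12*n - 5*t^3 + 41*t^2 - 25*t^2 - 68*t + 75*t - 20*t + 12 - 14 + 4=-45*n^3 - 24*n^2 + 7*n - 5*t^3 + t^2*(37*n + 16) + t*(-51*n^2 - 64*n - 13) + 2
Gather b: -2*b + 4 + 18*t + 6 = -2*b + 18*t + 10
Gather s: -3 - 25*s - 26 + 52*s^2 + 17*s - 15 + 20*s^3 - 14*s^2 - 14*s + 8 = 20*s^3 + 38*s^2 - 22*s - 36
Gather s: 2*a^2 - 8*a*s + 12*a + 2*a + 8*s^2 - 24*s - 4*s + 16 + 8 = 2*a^2 + 14*a + 8*s^2 + s*(-8*a - 28) + 24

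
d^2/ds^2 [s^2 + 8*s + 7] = 2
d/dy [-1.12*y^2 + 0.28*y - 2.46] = 0.28 - 2.24*y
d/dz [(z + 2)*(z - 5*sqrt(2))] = 2*z - 5*sqrt(2) + 2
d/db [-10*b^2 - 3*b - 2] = -20*b - 3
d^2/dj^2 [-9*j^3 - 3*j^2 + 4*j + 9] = -54*j - 6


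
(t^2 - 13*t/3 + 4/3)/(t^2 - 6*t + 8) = (t - 1/3)/(t - 2)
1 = 1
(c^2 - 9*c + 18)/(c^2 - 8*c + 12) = (c - 3)/(c - 2)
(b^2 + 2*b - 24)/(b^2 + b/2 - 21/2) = 2*(b^2 + 2*b - 24)/(2*b^2 + b - 21)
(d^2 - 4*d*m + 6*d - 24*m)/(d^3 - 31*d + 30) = (d - 4*m)/(d^2 - 6*d + 5)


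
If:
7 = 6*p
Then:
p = 7/6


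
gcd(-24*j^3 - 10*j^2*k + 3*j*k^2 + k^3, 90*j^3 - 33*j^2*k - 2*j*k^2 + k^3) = 3*j - k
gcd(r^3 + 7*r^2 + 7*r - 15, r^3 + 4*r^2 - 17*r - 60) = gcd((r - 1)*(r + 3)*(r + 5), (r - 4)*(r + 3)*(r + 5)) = r^2 + 8*r + 15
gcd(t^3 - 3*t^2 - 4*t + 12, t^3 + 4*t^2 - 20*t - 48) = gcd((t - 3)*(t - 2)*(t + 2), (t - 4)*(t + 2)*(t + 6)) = t + 2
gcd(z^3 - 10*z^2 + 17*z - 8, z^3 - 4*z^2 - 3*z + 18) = 1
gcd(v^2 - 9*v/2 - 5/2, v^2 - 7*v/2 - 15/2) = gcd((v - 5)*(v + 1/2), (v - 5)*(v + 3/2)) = v - 5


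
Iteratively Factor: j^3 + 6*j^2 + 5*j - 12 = (j - 1)*(j^2 + 7*j + 12) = (j - 1)*(j + 3)*(j + 4)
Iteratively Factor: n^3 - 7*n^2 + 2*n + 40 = (n + 2)*(n^2 - 9*n + 20) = (n - 5)*(n + 2)*(n - 4)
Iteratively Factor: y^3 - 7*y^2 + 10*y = (y - 2)*(y^2 - 5*y) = y*(y - 2)*(y - 5)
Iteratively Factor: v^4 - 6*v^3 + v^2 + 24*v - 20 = (v - 1)*(v^3 - 5*v^2 - 4*v + 20) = (v - 2)*(v - 1)*(v^2 - 3*v - 10) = (v - 2)*(v - 1)*(v + 2)*(v - 5)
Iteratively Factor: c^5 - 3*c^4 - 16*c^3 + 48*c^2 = (c)*(c^4 - 3*c^3 - 16*c^2 + 48*c) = c*(c + 4)*(c^3 - 7*c^2 + 12*c) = c*(c - 3)*(c + 4)*(c^2 - 4*c) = c^2*(c - 3)*(c + 4)*(c - 4)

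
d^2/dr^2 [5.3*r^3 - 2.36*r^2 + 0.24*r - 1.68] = 31.8*r - 4.72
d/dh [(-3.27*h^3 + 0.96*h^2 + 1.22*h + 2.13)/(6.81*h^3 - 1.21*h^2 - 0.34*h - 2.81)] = (-2.5809*h^4 - 14.3928*h^3 - 14.8*h^2 - 0.240600000000001*h - 2.704)/(46.3761*h^6 - 16.4802*h^5 - 3.1667*h^4 - 37.4494*h^3 + 6.9158*h^2 + 1.9108*h + 7.8961)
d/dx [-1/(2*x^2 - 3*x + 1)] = (4*x - 3)/(2*x^2 - 3*x + 1)^2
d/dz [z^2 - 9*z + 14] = 2*z - 9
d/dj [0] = 0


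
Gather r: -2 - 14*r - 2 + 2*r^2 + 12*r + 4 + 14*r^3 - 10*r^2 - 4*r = 14*r^3 - 8*r^2 - 6*r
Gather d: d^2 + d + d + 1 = d^2 + 2*d + 1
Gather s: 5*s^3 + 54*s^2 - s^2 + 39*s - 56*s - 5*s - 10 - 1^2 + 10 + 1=5*s^3 + 53*s^2 - 22*s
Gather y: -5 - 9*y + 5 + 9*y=0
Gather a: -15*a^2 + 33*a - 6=-15*a^2 + 33*a - 6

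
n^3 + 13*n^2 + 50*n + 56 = (n + 2)*(n + 4)*(n + 7)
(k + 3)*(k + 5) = k^2 + 8*k + 15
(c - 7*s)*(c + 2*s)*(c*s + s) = c^3*s - 5*c^2*s^2 + c^2*s - 14*c*s^3 - 5*c*s^2 - 14*s^3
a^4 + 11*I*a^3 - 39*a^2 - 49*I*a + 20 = (a + I)^2*(a + 4*I)*(a + 5*I)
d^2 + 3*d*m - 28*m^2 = (d - 4*m)*(d + 7*m)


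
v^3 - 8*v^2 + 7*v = v*(v - 7)*(v - 1)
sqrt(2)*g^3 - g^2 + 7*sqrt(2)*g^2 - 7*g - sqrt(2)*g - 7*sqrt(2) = (g + 7)*(g - sqrt(2))*(sqrt(2)*g + 1)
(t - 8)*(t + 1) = t^2 - 7*t - 8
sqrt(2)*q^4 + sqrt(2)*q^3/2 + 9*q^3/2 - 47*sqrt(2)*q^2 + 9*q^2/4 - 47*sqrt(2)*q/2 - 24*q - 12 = (q + 1/2)*(q - 4*sqrt(2))*(q + 6*sqrt(2))*(sqrt(2)*q + 1/2)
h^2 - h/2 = h*(h - 1/2)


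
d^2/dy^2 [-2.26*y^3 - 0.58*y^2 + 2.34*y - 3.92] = -13.56*y - 1.16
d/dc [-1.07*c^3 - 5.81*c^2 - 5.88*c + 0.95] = -3.21*c^2 - 11.62*c - 5.88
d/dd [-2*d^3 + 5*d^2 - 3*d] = -6*d^2 + 10*d - 3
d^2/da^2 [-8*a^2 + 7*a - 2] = -16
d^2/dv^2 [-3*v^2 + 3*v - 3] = -6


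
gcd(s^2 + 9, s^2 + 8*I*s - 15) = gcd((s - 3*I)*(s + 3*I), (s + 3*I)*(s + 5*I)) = s + 3*I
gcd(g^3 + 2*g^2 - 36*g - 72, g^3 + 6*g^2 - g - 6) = g + 6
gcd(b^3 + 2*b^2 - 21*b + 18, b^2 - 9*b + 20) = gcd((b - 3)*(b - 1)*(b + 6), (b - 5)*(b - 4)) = 1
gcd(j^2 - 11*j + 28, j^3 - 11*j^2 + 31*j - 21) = j - 7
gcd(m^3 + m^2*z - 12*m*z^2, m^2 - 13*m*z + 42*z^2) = 1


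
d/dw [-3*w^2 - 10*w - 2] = -6*w - 10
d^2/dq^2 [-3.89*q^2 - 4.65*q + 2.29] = -7.78000000000000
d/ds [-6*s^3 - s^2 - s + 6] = -18*s^2 - 2*s - 1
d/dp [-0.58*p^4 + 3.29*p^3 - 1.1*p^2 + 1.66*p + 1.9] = -2.32*p^3 + 9.87*p^2 - 2.2*p + 1.66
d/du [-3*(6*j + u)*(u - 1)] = -18*j - 6*u + 3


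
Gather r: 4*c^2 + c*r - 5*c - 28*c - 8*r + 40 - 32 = 4*c^2 - 33*c + r*(c - 8) + 8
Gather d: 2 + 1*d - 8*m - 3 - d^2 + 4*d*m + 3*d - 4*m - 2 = -d^2 + d*(4*m + 4) - 12*m - 3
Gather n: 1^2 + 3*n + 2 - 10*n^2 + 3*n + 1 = -10*n^2 + 6*n + 4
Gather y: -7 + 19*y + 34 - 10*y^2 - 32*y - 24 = -10*y^2 - 13*y + 3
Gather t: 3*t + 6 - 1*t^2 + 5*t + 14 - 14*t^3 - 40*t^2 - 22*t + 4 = -14*t^3 - 41*t^2 - 14*t + 24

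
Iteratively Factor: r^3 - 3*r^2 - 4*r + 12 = (r - 2)*(r^2 - r - 6) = (r - 2)*(r + 2)*(r - 3)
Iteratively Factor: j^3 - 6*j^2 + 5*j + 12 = (j - 4)*(j^2 - 2*j - 3) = (j - 4)*(j - 3)*(j + 1)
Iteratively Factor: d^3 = (d)*(d^2) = d^2*(d)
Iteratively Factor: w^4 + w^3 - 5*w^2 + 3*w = (w)*(w^3 + w^2 - 5*w + 3) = w*(w + 3)*(w^2 - 2*w + 1) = w*(w - 1)*(w + 3)*(w - 1)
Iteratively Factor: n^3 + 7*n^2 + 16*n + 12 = (n + 2)*(n^2 + 5*n + 6) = (n + 2)^2*(n + 3)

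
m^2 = m^2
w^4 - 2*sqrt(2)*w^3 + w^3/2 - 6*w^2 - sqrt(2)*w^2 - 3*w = w*(w + 1/2)*(w - 3*sqrt(2))*(w + sqrt(2))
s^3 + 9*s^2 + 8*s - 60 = (s - 2)*(s + 5)*(s + 6)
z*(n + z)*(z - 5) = n*z^2 - 5*n*z + z^3 - 5*z^2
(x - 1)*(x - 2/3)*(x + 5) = x^3 + 10*x^2/3 - 23*x/3 + 10/3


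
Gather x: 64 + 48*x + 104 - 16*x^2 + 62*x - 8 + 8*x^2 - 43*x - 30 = -8*x^2 + 67*x + 130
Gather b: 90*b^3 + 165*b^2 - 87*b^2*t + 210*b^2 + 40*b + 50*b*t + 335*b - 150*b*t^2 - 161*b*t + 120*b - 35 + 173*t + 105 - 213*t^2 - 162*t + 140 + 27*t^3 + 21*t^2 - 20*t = 90*b^3 + b^2*(375 - 87*t) + b*(-150*t^2 - 111*t + 495) + 27*t^3 - 192*t^2 - 9*t + 210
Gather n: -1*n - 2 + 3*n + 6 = 2*n + 4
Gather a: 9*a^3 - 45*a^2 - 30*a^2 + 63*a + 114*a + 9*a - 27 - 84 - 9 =9*a^3 - 75*a^2 + 186*a - 120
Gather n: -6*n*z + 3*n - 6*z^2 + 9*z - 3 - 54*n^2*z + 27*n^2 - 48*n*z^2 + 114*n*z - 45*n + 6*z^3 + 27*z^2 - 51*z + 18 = n^2*(27 - 54*z) + n*(-48*z^2 + 108*z - 42) + 6*z^3 + 21*z^2 - 42*z + 15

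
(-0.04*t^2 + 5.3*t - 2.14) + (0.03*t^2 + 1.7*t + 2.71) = -0.01*t^2 + 7.0*t + 0.57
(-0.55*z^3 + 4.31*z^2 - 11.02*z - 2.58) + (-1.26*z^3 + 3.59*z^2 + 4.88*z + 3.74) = -1.81*z^3 + 7.9*z^2 - 6.14*z + 1.16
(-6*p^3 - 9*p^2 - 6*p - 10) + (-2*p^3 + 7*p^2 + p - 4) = -8*p^3 - 2*p^2 - 5*p - 14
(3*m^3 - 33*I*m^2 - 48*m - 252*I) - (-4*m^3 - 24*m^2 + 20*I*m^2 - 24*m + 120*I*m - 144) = 7*m^3 + 24*m^2 - 53*I*m^2 - 24*m - 120*I*m + 144 - 252*I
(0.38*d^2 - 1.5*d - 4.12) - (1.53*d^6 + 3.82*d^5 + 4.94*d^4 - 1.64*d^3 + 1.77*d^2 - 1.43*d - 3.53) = -1.53*d^6 - 3.82*d^5 - 4.94*d^4 + 1.64*d^3 - 1.39*d^2 - 0.0700000000000001*d - 0.59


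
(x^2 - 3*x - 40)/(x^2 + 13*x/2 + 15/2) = 2*(x - 8)/(2*x + 3)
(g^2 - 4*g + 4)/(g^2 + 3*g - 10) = (g - 2)/(g + 5)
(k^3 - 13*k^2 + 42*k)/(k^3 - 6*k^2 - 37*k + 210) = k*(k - 6)/(k^2 + k - 30)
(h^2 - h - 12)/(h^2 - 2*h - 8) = (h + 3)/(h + 2)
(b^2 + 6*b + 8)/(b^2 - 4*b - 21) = (b^2 + 6*b + 8)/(b^2 - 4*b - 21)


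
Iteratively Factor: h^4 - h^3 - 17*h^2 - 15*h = (h + 3)*(h^3 - 4*h^2 - 5*h) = h*(h + 3)*(h^2 - 4*h - 5) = h*(h - 5)*(h + 3)*(h + 1)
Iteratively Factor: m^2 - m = (m - 1)*(m)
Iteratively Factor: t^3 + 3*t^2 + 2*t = (t + 2)*(t^2 + t) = t*(t + 2)*(t + 1)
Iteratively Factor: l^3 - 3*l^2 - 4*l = (l - 4)*(l^2 + l) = l*(l - 4)*(l + 1)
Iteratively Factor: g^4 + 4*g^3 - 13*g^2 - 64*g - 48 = (g - 4)*(g^3 + 8*g^2 + 19*g + 12) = (g - 4)*(g + 4)*(g^2 + 4*g + 3) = (g - 4)*(g + 3)*(g + 4)*(g + 1)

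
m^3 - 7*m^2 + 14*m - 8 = (m - 4)*(m - 2)*(m - 1)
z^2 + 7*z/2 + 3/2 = (z + 1/2)*(z + 3)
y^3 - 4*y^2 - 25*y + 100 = (y - 5)*(y - 4)*(y + 5)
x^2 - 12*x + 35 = (x - 7)*(x - 5)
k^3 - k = k*(k - 1)*(k + 1)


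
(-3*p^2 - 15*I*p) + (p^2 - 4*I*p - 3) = -2*p^2 - 19*I*p - 3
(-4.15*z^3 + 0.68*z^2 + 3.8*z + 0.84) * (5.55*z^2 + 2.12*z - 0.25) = -23.0325*z^5 - 5.024*z^4 + 23.5691*z^3 + 12.548*z^2 + 0.8308*z - 0.21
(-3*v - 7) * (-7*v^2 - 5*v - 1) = 21*v^3 + 64*v^2 + 38*v + 7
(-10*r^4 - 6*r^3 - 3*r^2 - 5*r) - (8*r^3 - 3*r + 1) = -10*r^4 - 14*r^3 - 3*r^2 - 2*r - 1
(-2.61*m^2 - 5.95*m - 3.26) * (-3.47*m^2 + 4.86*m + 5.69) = 9.0567*m^4 + 7.9619*m^3 - 32.4557*m^2 - 49.6991*m - 18.5494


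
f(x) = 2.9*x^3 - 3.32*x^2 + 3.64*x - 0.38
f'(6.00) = 277.00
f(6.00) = 528.34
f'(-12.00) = 1336.12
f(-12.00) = -5533.34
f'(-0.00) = 3.64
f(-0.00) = -0.38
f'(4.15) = 125.92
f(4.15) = 164.82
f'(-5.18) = 271.48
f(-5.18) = -511.40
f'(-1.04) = 19.96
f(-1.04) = -11.02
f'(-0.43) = 8.10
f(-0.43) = -2.79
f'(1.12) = 7.12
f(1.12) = 3.61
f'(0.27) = 2.48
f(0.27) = 0.42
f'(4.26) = 133.24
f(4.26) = 179.07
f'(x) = 8.7*x^2 - 6.64*x + 3.64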